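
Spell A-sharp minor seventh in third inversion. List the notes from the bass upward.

A-sharp minor seventh = A-sharp–C-sharp–E-sharp–G-sharp; third inversion → seventh (G-sharp) lowest.

G-sharp – A-sharp – C-sharp – E-sharp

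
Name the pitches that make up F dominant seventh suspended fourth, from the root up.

F dominant seventh suspended fourth is a dominant seventh suspended fourth built on F.
F — root
B-flat — perfect 4th
C — perfect 5th
E-flat — minor 7th

F, B-flat, C, E-flat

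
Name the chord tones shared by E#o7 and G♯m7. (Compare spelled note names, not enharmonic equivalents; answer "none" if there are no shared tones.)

E#o7: E# G# B D
G♯m7: G# B D# F#
Common to both → G#, B.

G#, B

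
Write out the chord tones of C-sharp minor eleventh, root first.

C-sharp  E  G-sharp  B  D-sharp  F-sharp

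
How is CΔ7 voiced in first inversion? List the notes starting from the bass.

E, G, B, C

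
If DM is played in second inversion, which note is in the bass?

A

DM = D–F#–A. Second inversion → fifth in the bass = A.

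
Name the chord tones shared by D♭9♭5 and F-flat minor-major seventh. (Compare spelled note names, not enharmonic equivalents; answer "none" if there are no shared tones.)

D♭9♭5: D♭ F A𝄫 C♭ E♭
F-flat minor-major seventh: F♭ A𝄫 C♭ E♭
Common to both → A𝄫, C♭, E♭.

A𝄫  C♭  E♭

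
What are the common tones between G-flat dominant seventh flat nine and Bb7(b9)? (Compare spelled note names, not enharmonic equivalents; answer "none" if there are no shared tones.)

Bb

G-flat dominant seventh flat nine: Gb Bb Db Fb Abb
Bb7(b9): Bb D F Ab Cb
Common to both → Bb.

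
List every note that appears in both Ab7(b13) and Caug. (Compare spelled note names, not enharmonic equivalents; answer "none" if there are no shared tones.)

Ab7(b13): Ab C Eb Gb Fb
Caug: C E G#
Common to both → C.

C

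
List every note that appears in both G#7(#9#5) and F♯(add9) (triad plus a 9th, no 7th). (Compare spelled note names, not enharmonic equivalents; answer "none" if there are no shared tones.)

G#  F#

G#7(#9#5): G# B# D## F# A##
F♯(add9): F# A# C# G#
Common to both → G#, F#.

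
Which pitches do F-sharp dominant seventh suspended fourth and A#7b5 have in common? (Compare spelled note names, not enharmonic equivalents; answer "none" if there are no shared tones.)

E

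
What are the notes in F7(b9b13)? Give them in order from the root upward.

F, A, C, Eb, Gb, Db

Root F, quality dominant seventh flat nine flat thirteen:
root → F
3rd (major 3rd) → A
5th (perfect 5th) → C
7th (minor 7th) → Eb
9th (minor 9th) → Gb
13th (minor 13th) → Db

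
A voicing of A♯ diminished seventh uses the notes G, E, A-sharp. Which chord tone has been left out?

C-sharp

A♯ diminished seventh = A-sharp, C-sharp, E, G. The voicing lacks the 3rd (minor 3rd), C-sharp.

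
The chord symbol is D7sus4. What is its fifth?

A

Root of D7sus4 = D. The 5th is a perfect 5th: D up a perfect 5th → A.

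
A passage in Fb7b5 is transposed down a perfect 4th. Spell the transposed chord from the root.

Fb down a perfect 4th → Cb. New chord: Cb dominant seventh flat five.
- root: Cb
- major 3rd: Eb
- diminished 5th: Gbb
- minor 7th: Bbb

Cb Eb Gbb Bbb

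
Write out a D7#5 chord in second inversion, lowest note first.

A#, C, D, F#

In root position, D7#5 is D–F#–A#–C.
Second inversion puts the fifth (A#) in the bass.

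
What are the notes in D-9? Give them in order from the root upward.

D, F, A, C, E

D-9: minor ninth on D.
D — root
F — minor 3rd
A — perfect 5th
C — minor 7th
E — major 9th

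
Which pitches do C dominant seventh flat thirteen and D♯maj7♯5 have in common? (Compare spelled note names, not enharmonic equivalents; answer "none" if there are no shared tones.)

none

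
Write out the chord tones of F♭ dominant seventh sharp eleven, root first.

Fb, Ab, Cb, Ebb, Bb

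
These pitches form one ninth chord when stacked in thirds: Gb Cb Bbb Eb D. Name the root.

Cb

Stacking in thirds gives Cb – Eb – Gb – Bbb – D, so Cb is the root — Cb dominant seventh sharp nine.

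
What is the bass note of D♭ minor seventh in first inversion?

Fb

D♭ minor seventh = Db–Fb–Ab–Cb. First inversion → third in the bass = Fb.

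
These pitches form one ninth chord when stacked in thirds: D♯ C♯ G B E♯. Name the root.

Stacking in thirds gives C♯ – E♯ – G – B – D♯, so C♯ is the root — C♯ dominant ninth flat five.

C♯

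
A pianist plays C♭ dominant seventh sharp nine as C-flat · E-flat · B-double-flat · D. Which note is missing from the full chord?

The full C♭ dominant seventh sharp nine chord is C-flat, E-flat, G-flat, B-double-flat, D.
Comparing with the voicing, the perfect 5th (5th) — G-flat — is absent.

G-flat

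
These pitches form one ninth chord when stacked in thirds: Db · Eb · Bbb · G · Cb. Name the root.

Cb

Stacking in thirds gives Cb – Eb – G – Bbb – Db, so Cb is the root — Cb dominant ninth sharp five.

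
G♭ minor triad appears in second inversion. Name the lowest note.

G♭ minor triad in root position is Gb–Bbb–Db.
Second inversion places the fifth in the bass, which is Db.

Db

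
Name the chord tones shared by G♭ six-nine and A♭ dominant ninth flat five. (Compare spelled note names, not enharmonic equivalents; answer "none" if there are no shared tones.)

G♭ six-nine: G-flat B-flat D-flat E-flat A-flat
A♭ dominant ninth flat five: A-flat C E-double-flat G-flat B-flat
Common to both → G-flat, B-flat, A-flat.

G-flat  B-flat  A-flat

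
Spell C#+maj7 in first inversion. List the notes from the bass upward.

C#+maj7 = C#–E#–G##–B#; first inversion → third (E#) lowest.

E#, G##, B#, C#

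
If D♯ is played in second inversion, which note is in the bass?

D♯ = D♯–F𝄪–A♯. Second inversion → fifth in the bass = A♯.

A♯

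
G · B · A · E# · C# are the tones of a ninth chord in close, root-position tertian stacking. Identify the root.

Arranged so that each adjacent pair is a third by letter name: A – C# – E# – G – B.
The bottom of that stack, A, is the root (this is A dominant ninth sharp five).

A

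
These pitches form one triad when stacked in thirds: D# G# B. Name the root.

G#

Arranged so that each adjacent pair is a third by letter name: G# – B – D#.
The bottom of that stack, G#, is the root (this is G# minor triad).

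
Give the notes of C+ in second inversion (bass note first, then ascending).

G# C E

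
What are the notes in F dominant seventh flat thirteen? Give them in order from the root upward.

F A C Eb Db

F dominant seventh flat thirteen: dominant seventh flat thirteen on F.
Root: F
Major 3rd (3rd): A
Perfect 5th (5th): C
Minor 7th (7th): Eb
Minor 13th (13th): Db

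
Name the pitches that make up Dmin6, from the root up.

Dmin6 is a minor sixth built on D.
D — root
F — minor 3rd
A — perfect 5th
B — major 6th

D  F  A  B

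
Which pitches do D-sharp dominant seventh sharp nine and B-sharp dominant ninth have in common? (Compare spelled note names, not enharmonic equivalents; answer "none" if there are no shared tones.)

F-double-sharp A-sharp

D-sharp dominant seventh sharp nine = D-sharp, F-double-sharp, A-sharp, C-sharp, E-double-sharp.
B-sharp dominant ninth = B-sharp, D-double-sharp, F-double-sharp, A-sharp, C-double-sharp.
Shared: F-double-sharp, A-sharp.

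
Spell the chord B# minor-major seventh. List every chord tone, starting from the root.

B-sharp  D-sharp  F-double-sharp  A-double-sharp

Root B-sharp, quality minor-major seventh:
- root: B-sharp
- minor 3rd: D-sharp
- perfect 5th: F-double-sharp
- major 7th: A-double-sharp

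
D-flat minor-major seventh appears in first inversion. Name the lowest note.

Fb

D-flat minor-major seventh in root position is Db–Fb–Ab–C.
First inversion places the third in the bass, which is Fb.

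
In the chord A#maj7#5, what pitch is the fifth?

Root of A#maj7#5 = A#. The 5th is an augmented 5th: A# up an augmented 5th → E##.

E##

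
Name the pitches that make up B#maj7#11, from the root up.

Root B♯, quality major seventh sharp eleven:
- root: B♯
- major 3rd: D𝄪
- perfect 5th: F𝄪
- major 7th: A𝄪
- augmented 11th: E𝄪

B♯  D𝄪  F𝄪  A𝄪  E𝄪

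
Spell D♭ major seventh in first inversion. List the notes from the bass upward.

In root position, D♭ major seventh is D♭–F–A♭–C.
First inversion puts the third (F) in the bass.

F  A♭  C  D♭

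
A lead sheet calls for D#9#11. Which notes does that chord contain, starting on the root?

D# F## A# C# E# G##

D#9#11 is a dominant ninth sharp eleven built on D#.
Root: D#
Major 3rd (3rd): F##
Perfect 5th (5th): A#
Minor 7th (7th): C#
Major 9th (9th): E#
Augmented 11th (11th): G##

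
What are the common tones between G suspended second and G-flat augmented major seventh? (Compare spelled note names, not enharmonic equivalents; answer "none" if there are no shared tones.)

D

G suspended second = G, A, D.
G-flat augmented major seventh = G-flat, B-flat, D, F.
Shared: D.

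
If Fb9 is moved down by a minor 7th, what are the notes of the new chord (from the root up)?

Gb Bb Db Fb Ab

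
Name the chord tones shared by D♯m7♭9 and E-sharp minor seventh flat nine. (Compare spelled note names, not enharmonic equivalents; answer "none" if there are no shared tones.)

D#, F#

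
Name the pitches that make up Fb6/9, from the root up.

Fb  Ab  Cb  Db  Gb

Fb6/9: six-nine on Fb.
- root: Fb
- major 3rd: Ab
- perfect 5th: Cb
- major 6th: Db
- major 9th: Gb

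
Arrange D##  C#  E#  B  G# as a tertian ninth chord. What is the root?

C#

Stacking in thirds gives C# – E# – G# – B – D##, so C# is the root — C# dominant seventh sharp nine.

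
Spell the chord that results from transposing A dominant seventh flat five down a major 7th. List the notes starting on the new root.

B-flat – D – F-flat – A-flat

A major 7th down from A is B-flat, so the new chord is B-flat dominant seventh flat five.
Root: B-flat
Major 3rd (3rd): D
Diminished 5th (5th): F-flat
Minor 7th (7th): A-flat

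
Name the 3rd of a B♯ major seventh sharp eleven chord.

D-double-sharp

B♯ major seventh sharp eleven is built on B-sharp; its 3rd is a major 3rd above the root.
A third above B uses the letter D, and the major 3rd above B-sharp is D-double-sharp.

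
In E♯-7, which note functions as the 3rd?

E♯-7 is built on E#; its 3rd is a minor 3rd above the root.
A third above E uses the letter G, and the minor 3rd above E# is G#.

G#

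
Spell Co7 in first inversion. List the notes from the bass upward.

Eb Gb Bbb C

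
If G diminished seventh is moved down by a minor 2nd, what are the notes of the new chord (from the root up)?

A minor 2nd down from G is F#, so the new chord is F# diminished seventh.
- root: F#
- minor 3rd: A
- diminished 5th: C
- diminished 7th: Eb

F#, A, C, Eb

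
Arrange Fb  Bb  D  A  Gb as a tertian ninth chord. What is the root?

Stacking in thirds gives Gb – Bb – D – Fb – A, so Gb is the root — Gb dominant seventh sharp nine sharp five.

Gb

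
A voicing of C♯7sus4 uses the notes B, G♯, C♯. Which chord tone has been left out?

C♯7sus4 = C♯, F♯, G♯, B. The voicing lacks the 4th (perfect 4th), F♯.

F♯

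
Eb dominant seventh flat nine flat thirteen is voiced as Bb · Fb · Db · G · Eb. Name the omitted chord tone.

Eb dominant seventh flat nine flat thirteen = Eb, G, Bb, Db, Fb, Cb. The voicing lacks the 13th (minor 13th), Cb.

Cb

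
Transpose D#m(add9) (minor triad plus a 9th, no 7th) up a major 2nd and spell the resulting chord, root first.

Transposed root: D♯ → E♯ (major 2nd up). So we spell E♯ minor added-ninth:
Root: E♯
Minor 3rd (3rd): G♯
Perfect 5th (5th): B♯
Major 9th (9th): F𝄪

E♯ G♯ B♯ F𝄪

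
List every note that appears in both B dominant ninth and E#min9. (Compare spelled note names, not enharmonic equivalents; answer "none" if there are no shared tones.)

D♯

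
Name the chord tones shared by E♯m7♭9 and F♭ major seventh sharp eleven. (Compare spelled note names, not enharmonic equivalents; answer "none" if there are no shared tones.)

E♯m7♭9 = E#, G#, B#, D#, F#.
F♭ major seventh sharp eleven = Fb, Ab, Cb, Eb, Bb.
Shared: none.

none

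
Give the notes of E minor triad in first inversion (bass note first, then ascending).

E minor triad = E–G–B; first inversion → third (G) lowest.

G, B, E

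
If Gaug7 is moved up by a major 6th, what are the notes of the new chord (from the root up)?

E, G#, B#, D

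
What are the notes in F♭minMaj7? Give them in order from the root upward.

Root F♭, quality minor-major seventh:
F♭ — root
A𝄫 — minor 3rd
C♭ — perfect 5th
E♭ — major 7th

F♭  A𝄫  C♭  E♭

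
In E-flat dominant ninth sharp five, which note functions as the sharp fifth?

B

Root of E-flat dominant ninth sharp five = Eb. The 5th is an augmented 5th: Eb up an augmented 5th → B.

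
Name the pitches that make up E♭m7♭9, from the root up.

Root Eb, quality minor seventh flat nine:
Root: Eb
Minor 3rd (3rd): Gb
Perfect 5th (5th): Bb
Minor 7th (7th): Db
Minor 9th (9th): Fb

Eb Gb Bb Db Fb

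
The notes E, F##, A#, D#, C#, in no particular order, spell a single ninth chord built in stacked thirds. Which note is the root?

D#

Stacking in thirds gives D# – F## – A# – C# – E, so D# is the root — D# dominant seventh flat nine.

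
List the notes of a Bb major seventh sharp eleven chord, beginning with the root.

Root Bb, quality major seventh sharp eleven:
- root: Bb
- major 3rd: D
- perfect 5th: F
- major 7th: A
- augmented 11th: E

Bb, D, F, A, E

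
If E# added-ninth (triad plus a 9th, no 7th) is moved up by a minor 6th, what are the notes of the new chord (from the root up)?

C-sharp, E-sharp, G-sharp, D-sharp

E-sharp up a minor 6th → C-sharp. New chord: C-sharp added-ninth.
- root: C-sharp
- major 3rd: E-sharp
- perfect 5th: G-sharp
- major 9th: D-sharp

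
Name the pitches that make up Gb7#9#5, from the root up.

G♭  B♭  D  F♭  A

Gb7#9#5: dominant seventh sharp nine sharp five on G♭.
- root: G♭
- major 3rd: B♭
- augmented 5th: D
- minor 7th: F♭
- augmented 9th: A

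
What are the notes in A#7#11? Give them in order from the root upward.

A#, C##, E#, G#, D##

Root A#, quality dominant seventh sharp eleven:
A# — root
C## — major 3rd
E# — perfect 5th
G# — minor 7th
D## — augmented 11th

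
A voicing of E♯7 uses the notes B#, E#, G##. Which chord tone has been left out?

D#

E♯7 = E#, G##, B#, D#. The voicing lacks the 7th (minor 7th), D#.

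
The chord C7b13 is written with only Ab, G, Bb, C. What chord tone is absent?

The full C7b13 chord is C, E, G, Bb, Ab.
Comparing with the voicing, the major 3rd (3rd) — E — is absent.

E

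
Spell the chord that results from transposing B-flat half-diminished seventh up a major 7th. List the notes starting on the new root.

Transposed root: Bb → A (major 7th up). So we spell A half-diminished seventh:
root → A
3rd (minor 3rd) → C
5th (diminished 5th) → Eb
7th (minor 7th) → G

A – C – Eb – G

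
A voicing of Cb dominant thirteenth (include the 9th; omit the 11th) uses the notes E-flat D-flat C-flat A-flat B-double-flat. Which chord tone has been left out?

G-flat

Cb dominant thirteenth = C-flat, E-flat, G-flat, B-double-flat, D-flat, A-flat. The voicing lacks the 5th (perfect 5th), G-flat.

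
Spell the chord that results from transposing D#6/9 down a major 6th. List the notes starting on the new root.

F♯ A♯ C♯ D♯ G♯

Transposed root: D♯ → F♯ (major 6th down). So we spell F♯ six-nine:
Root: F♯
Major 3rd (3rd): A♯
Perfect 5th (5th): C♯
Major 6th (6th): D♯
Major 9th (9th): G♯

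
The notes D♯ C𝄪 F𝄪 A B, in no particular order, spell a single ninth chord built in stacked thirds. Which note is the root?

B

Arranged so that each adjacent pair is a third by letter name: B – D♯ – F𝄪 – A – C𝄪.
The bottom of that stack, B, is the root (this is B dominant seventh sharp nine sharp five).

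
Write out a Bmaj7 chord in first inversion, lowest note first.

Bmaj7 = B–D#–F#–A#; first inversion → third (D#) lowest.

D# – F# – A# – B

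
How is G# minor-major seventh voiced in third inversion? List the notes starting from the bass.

F𝄪, G♯, B, D♯

In root position, G# minor-major seventh is G♯–B–D♯–F𝄪.
Third inversion puts the seventh (F𝄪) in the bass.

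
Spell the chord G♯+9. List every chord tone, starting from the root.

G#  B#  D##  F#  A#

G♯+9 is a dominant ninth sharp five built on G#.
Root: G#
Major 3rd (3rd): B#
Augmented 5th (5th): D##
Minor 7th (7th): F#
Major 9th (9th): A#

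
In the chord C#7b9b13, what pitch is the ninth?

C#7b9b13 is built on C#; its 9th is a minor 9th above the root.
A second above C uses the letter D, and the minor 9th above C# is D.

D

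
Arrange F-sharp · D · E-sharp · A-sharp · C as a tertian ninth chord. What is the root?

D

Stacking in thirds gives D – F-sharp – A-sharp – C – E-sharp, so D is the root — D dominant seventh sharp nine sharp five.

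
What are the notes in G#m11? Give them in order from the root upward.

G#  B  D#  F#  A#  C#

Root G#, quality minor eleventh:
Root: G#
Minor 3rd (3rd): B
Perfect 5th (5th): D#
Minor 7th (7th): F#
Major 9th (9th): A#
Perfect 11th (11th): C#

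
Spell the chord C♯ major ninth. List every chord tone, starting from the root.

C-sharp E-sharp G-sharp B-sharp D-sharp

Root C-sharp, quality major ninth:
root → C-sharp
3rd (major 3rd) → E-sharp
5th (perfect 5th) → G-sharp
7th (major 7th) → B-sharp
9th (major 9th) → D-sharp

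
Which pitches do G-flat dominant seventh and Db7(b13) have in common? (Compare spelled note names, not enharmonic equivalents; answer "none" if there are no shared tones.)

D♭

G-flat dominant seventh = G♭, B♭, D♭, F♭.
Db7(b13) = D♭, F, A♭, C♭, B𝄫.
Shared: D♭.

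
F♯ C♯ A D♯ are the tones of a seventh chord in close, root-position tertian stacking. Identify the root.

D♯

Stacking in thirds gives D♯ – F♯ – A – C♯, so D♯ is the root — D♯ half-diminished seventh.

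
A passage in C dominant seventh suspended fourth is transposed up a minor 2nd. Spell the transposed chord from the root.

Db, Gb, Ab, Cb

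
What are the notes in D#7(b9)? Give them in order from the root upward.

D#7(b9) is a dominant seventh flat nine built on D#.
- root: D#
- major 3rd: F##
- perfect 5th: A#
- minor 7th: C#
- minor 9th: E

D#  F##  A#  C#  E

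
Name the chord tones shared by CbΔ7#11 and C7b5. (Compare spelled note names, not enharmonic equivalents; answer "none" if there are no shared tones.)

Gb  Bb

CbΔ7#11: Cb Eb Gb Bb F
C7b5: C E Gb Bb
Common to both → Gb, Bb.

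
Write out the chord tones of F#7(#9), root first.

F# A# C# E G##

Root F#, quality dominant seventh sharp nine:
root → F#
3rd (major 3rd) → A#
5th (perfect 5th) → C#
7th (minor 7th) → E
9th (augmented 9th) → G##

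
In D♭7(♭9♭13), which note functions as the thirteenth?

Bbb

D♭7(♭9♭13) is built on Db; its 13th is a minor 13th above the root.
A sixth above D uses the letter B, and the minor 13th above Db is Bbb.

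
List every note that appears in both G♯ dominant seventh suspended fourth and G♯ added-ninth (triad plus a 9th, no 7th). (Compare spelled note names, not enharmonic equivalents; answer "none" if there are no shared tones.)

G♯ dominant seventh suspended fourth: G-sharp C-sharp D-sharp F-sharp
G♯ added-ninth: G-sharp B-sharp D-sharp A-sharp
Common to both → G-sharp, D-sharp.

G-sharp – D-sharp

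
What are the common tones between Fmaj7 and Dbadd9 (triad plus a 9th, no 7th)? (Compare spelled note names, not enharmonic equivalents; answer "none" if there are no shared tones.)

Fmaj7: F A C E
Dbadd9: Db F Ab Eb
Common to both → F.

F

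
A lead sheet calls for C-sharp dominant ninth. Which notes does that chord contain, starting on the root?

C-sharp  E-sharp  G-sharp  B  D-sharp

C-sharp dominant ninth is a dominant ninth built on C-sharp.
C-sharp — root
E-sharp — major 3rd
G-sharp — perfect 5th
B — minor 7th
D-sharp — major 9th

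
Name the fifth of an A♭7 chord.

Eb

Root of A♭7 = Ab. The 5th is a perfect 5th: Ab up a perfect 5th → Eb.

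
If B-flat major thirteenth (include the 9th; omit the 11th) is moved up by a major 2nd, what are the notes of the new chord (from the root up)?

B-flat up a major 2nd → C. New chord: C major thirteenth.
C — root
E — major 3rd
G — perfect 5th
B — major 7th
D — major 9th
A — major 13th

C, E, G, B, D, A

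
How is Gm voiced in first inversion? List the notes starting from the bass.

B♭  D  G

Gm = G–B♭–D; first inversion → third (B♭) lowest.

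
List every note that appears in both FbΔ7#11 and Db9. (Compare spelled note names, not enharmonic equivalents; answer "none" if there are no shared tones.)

Ab, Cb, Eb

FbΔ7#11: Fb Ab Cb Eb Bb
Db9: Db F Ab Cb Eb
Common to both → Ab, Cb, Eb.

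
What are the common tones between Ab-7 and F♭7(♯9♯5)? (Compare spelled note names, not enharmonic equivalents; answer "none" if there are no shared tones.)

A♭

Ab-7 = A♭, C♭, E♭, G♭.
F♭7(♯9♯5) = F♭, A♭, C, E𝄫, G.
Shared: A♭.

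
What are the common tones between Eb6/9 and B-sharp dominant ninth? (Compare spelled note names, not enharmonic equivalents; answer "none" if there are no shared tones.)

Eb6/9 = Eb, G, Bb, C, F.
B-sharp dominant ninth = B#, D##, F##, A#, C##.
Shared: none.

none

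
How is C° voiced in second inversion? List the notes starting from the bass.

C° = C–Eb–Gb; second inversion → fifth (Gb) lowest.

Gb C Eb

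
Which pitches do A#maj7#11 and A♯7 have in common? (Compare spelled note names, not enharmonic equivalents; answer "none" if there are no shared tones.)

A♯ C𝄪 E♯

A#maj7#11: A♯ C𝄪 E♯ G𝄪 D𝄪
A♯7: A♯ C𝄪 E♯ G♯
Common to both → A♯, C𝄪, E♯.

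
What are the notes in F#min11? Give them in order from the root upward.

F#min11 is a minor eleventh built on F♯.
Root: F♯
Minor 3rd (3rd): A
Perfect 5th (5th): C♯
Minor 7th (7th): E
Major 9th (9th): G♯
Perfect 11th (11th): B

F♯  A  C♯  E  G♯  B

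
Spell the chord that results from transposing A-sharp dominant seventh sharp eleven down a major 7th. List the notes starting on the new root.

A-sharp down a major 7th → B. New chord: B dominant seventh sharp eleven.
- root: B
- major 3rd: D-sharp
- perfect 5th: F-sharp
- minor 7th: A
- augmented 11th: E-sharp

B  D-sharp  F-sharp  A  E-sharp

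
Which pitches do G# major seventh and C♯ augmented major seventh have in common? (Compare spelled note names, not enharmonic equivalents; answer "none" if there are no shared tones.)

B♯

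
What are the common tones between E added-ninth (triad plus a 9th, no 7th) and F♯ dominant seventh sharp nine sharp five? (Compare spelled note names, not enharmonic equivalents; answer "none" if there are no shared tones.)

E F♯

E added-ninth = E, G♯, B, F♯.
F♯ dominant seventh sharp nine sharp five = F♯, A♯, C𝄪, E, G𝄪.
Shared: E, F♯.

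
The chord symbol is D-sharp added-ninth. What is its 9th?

Root of D-sharp added-ninth = D-sharp. The 9th is a major 9th: D-sharp up a major 9th → E-sharp.

E-sharp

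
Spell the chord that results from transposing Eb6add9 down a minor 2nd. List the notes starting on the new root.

D  F#  A  B  E

A minor 2nd down from Eb is D, so the new chord is D six-nine.
D — root
F# — major 3rd
A — perfect 5th
B — major 6th
E — major 9th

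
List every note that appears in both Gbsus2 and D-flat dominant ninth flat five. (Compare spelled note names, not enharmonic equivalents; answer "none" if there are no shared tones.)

Db

Gbsus2: Gb Ab Db
D-flat dominant ninth flat five: Db F Abb Cb Eb
Common to both → Db.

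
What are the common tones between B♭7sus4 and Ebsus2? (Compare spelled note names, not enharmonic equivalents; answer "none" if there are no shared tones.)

Bb  Eb  F

B♭7sus4 = Bb, Eb, F, Ab.
Ebsus2 = Eb, F, Bb.
Shared: Bb, Eb, F.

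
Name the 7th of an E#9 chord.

D#

E#9 is built on E#; its 7th is a minor 7th above the root.
A seventh above E uses the letter D, and the minor 7th above E# is D#.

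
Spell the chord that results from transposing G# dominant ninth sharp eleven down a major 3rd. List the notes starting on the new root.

G# down a major 3rd → E. New chord: E dominant ninth sharp eleven.
root → E
3rd (major 3rd) → G#
5th (perfect 5th) → B
7th (minor 7th) → D
9th (major 9th) → F#
11th (augmented 11th) → A#

E, G#, B, D, F#, A#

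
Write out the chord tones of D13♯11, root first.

D F# A C E G# B

D13♯11: dominant thirteenth sharp eleven on D.
Root: D
Major 3rd (3rd): F#
Perfect 5th (5th): A
Minor 7th (7th): C
Major 9th (9th): E
Augmented 11th (11th): G#
Major 13th (13th): B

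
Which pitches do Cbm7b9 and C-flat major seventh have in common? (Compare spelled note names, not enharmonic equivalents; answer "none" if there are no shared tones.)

Cbm7b9: Cb Ebb Gb Bbb Dbb
C-flat major seventh: Cb Eb Gb Bb
Common to both → Cb, Gb.

Cb Gb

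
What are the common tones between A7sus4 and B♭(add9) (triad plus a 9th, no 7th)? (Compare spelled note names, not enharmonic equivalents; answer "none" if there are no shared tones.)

D

A7sus4: A D E G
B♭(add9): Bb D F C
Common to both → D.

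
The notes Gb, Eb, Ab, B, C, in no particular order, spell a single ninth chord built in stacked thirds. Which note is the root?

Ab

Stacking in thirds gives Ab – C – Eb – Gb – B, so Ab is the root — Ab dominant seventh sharp nine.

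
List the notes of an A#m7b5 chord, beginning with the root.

Root A#, quality half-diminished seventh:
- root: A#
- minor 3rd: C#
- diminished 5th: E
- minor 7th: G#

A# – C# – E – G#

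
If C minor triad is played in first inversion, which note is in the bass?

E-flat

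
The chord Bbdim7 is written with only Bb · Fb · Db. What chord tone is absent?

Abb

Bbdim7 = Bb, Db, Fb, Abb. The voicing lacks the 7th (diminished 7th), Abb.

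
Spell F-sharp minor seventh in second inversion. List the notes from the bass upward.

C# E F# A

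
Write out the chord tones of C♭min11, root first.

C♭, E𝄫, G♭, B𝄫, D♭, F♭

C♭min11 is a minor eleventh built on C♭.
root → C♭
3rd (minor 3rd) → E𝄫
5th (perfect 5th) → G♭
7th (minor 7th) → B𝄫
9th (major 9th) → D♭
11th (perfect 11th) → F♭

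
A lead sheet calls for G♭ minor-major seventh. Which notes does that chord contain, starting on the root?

G-flat B-double-flat D-flat F

G♭ minor-major seventh is a minor-major seventh built on G-flat.
G-flat — root
B-double-flat — minor 3rd
D-flat — perfect 5th
F — major 7th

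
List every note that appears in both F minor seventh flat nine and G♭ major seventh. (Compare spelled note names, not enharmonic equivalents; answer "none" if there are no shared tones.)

F minor seventh flat nine = F, A-flat, C, E-flat, G-flat.
G♭ major seventh = G-flat, B-flat, D-flat, F.
Shared: F, G-flat.

F, G-flat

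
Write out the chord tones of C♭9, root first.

Cb  Eb  Gb  Bbb  Db

C♭9 is a dominant ninth built on Cb.
Cb — root
Eb — major 3rd
Gb — perfect 5th
Bbb — minor 7th
Db — major 9th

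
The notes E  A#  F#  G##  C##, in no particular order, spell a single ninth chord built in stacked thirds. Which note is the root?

F#

Stacking in thirds gives F# – A# – C## – E – G##, so F# is the root — F# dominant seventh sharp nine sharp five.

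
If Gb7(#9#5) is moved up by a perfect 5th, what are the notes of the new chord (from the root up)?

Db, F, A, Cb, E

Gb up a perfect 5th → Db. New chord: Db dominant seventh sharp nine sharp five.
Db — root
F — major 3rd
A — augmented 5th
Cb — minor 7th
E — augmented 9th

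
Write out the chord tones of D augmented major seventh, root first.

D F♯ A♯ C♯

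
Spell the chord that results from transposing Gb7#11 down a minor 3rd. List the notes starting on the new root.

Gb down a minor 3rd → Eb. New chord: Eb dominant seventh sharp eleven.
Root: Eb
Major 3rd (3rd): G
Perfect 5th (5th): Bb
Minor 7th (7th): Db
Augmented 11th (11th): A

Eb – G – Bb – Db – A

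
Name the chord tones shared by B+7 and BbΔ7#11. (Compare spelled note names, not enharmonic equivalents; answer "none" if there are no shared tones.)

A

B+7 = B, D#, F##, A.
BbΔ7#11 = Bb, D, F, A, E.
Shared: A.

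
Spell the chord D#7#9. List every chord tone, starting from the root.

D#7#9: dominant seventh sharp nine on D#.
D# — root
F## — major 3rd
A# — perfect 5th
C# — minor 7th
E## — augmented 9th

D#  F##  A#  C#  E##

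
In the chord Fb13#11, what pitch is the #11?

Bb

Root of Fb13#11 = Fb. The 11th is an augmented 11th: Fb up an augmented 11th → Bb.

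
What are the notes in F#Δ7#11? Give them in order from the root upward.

F#Δ7#11: major seventh sharp eleven on F#.
root → F#
3rd (major 3rd) → A#
5th (perfect 5th) → C#
7th (major 7th) → E#
11th (augmented 11th) → B#

F#, A#, C#, E#, B#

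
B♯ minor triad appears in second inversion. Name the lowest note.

B♯ minor triad in root position is B♯–D♯–F𝄪.
Second inversion places the fifth in the bass, which is F𝄪.

F𝄪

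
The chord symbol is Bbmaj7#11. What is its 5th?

Bbmaj7#11 is built on Bb; its 5th is a perfect 5th above the root.
A fifth above B uses the letter F, and the perfect 5th above Bb is F.

F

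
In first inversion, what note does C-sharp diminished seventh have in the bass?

C-sharp diminished seventh in root position is C#–E–G–Bb.
First inversion places the third in the bass, which is E.

E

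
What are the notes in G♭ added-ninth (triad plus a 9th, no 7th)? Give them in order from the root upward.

G♭ added-ninth: added-ninth on G♭.
G♭ — root
B♭ — major 3rd
D♭ — perfect 5th
A♭ — major 9th

G♭ B♭ D♭ A♭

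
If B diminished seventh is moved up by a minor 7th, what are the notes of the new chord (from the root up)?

Transposed root: B → A (minor 7th up). So we spell A diminished seventh:
- root: A
- minor 3rd: C
- diminished 5th: E♭
- diminished 7th: G♭

A  C  E♭  G♭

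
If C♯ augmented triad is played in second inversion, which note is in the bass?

C♯ augmented triad = C#–E#–G##. Second inversion → fifth in the bass = G##.

G##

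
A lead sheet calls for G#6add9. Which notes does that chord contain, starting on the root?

G#6add9 is a six-nine built on G#.
G# — root
B# — major 3rd
D# — perfect 5th
E# — major 6th
A# — major 9th

G#, B#, D#, E#, A#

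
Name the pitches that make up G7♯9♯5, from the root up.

G B D# F A#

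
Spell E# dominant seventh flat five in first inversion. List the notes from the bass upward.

In root position, E# dominant seventh flat five is E#–G##–B–D#.
First inversion puts the third (G##) in the bass.

G##, B, D#, E#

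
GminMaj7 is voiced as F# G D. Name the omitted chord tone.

Bb

The full GminMaj7 chord is G, Bb, D, F#.
Comparing with the voicing, the minor 3rd (3rd) — Bb — is absent.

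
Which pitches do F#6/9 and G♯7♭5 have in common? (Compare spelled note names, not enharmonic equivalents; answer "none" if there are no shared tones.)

F#6/9 = F#, A#, C#, D#, G#.
G♯7♭5 = G#, B#, D, F#.
Shared: F#, G#.

F# G#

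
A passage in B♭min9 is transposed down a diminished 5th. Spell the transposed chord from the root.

B♭ down a diminished 5th → E. New chord: E minor ninth.
E — root
G — minor 3rd
B — perfect 5th
D — minor 7th
F♯ — major 9th

E  G  B  D  F♯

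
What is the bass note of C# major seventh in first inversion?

C# major seventh in root position is C-sharp–E-sharp–G-sharp–B-sharp.
First inversion places the third in the bass, which is E-sharp.

E-sharp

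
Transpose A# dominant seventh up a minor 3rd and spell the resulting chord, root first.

Transposed root: A-sharp → C-sharp (minor 3rd up). So we spell C-sharp dominant seventh:
root → C-sharp
3rd (major 3rd) → E-sharp
5th (perfect 5th) → G-sharp
7th (minor 7th) → B

C-sharp – E-sharp – G-sharp – B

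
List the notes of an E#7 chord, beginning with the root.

E♯ G𝄪 B♯ D♯

Root E♯, quality dominant seventh:
root → E♯
3rd (major 3rd) → G𝄪
5th (perfect 5th) → B♯
7th (minor 7th) → D♯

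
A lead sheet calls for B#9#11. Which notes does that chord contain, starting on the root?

B♯, D𝄪, F𝄪, A♯, C𝄪, E𝄪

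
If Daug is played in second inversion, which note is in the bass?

A#

Daug in root position is D–F#–A#.
Second inversion places the fifth in the bass, which is A#.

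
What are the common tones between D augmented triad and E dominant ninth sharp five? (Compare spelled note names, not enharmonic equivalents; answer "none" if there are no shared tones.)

D, F-sharp

D augmented triad = D, F-sharp, A-sharp.
E dominant ninth sharp five = E, G-sharp, B-sharp, D, F-sharp.
Shared: D, F-sharp.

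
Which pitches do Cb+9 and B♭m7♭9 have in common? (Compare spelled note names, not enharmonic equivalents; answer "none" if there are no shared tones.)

Cb, Db

Cb+9 = Cb, Eb, G, Bbb, Db.
B♭m7♭9 = Bb, Db, F, Ab, Cb.
Shared: Cb, Db.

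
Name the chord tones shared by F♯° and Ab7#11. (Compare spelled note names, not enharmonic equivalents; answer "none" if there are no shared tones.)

C

F♯°: F# A C
Ab7#11: Ab C Eb Gb D
Common to both → C.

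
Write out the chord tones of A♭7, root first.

Ab – C – Eb – Gb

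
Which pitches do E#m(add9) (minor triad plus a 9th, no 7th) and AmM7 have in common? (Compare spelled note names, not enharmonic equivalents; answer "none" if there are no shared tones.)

G#

E#m(add9): E# G# B# F##
AmM7: A C E G#
Common to both → G#.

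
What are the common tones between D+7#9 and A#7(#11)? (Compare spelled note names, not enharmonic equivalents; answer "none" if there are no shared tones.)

D+7#9 = D, F#, A#, C, E#.
A#7(#11) = A#, C##, E#, G#, D##.
Shared: A#, E#.

A# – E#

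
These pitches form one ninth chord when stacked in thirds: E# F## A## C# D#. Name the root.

D#

Stacking in thirds gives D# – F## – A## – C# – E#, so D# is the root — D# dominant ninth sharp five.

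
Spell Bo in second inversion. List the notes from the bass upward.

F, B, D

In root position, Bo is B–D–F.
Second inversion puts the fifth (F) in the bass.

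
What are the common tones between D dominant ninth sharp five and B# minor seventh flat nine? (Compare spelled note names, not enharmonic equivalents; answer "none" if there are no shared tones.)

A-sharp

D dominant ninth sharp five = D, F-sharp, A-sharp, C, E.
B# minor seventh flat nine = B-sharp, D-sharp, F-double-sharp, A-sharp, C-sharp.
Shared: A-sharp.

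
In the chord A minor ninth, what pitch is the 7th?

A minor ninth is built on A; its 7th is a minor 7th above the root.
A seventh above A uses the letter G, and the minor 7th above A is G.

G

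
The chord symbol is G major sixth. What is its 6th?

E

G major sixth is built on G; its 6th is a major 6th above the root.
A sixth above G uses the letter E, and the major 6th above G is E.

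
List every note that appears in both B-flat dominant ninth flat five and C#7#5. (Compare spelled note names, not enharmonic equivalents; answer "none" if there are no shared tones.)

none

B-flat dominant ninth flat five: B♭ D F♭ A♭ C
C#7#5: C♯ E♯ G𝄪 B
Common to both → none.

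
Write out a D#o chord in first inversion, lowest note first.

In root position, D#o is D#–F#–A.
First inversion puts the third (F#) in the bass.

F# A D#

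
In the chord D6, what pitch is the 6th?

B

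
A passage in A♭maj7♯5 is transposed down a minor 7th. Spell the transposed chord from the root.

B♭, D, F♯, A

Transposed root: A♭ → B♭ (minor 7th down). So we spell B♭ augmented major seventh:
- root: B♭
- major 3rd: D
- augmented 5th: F♯
- major 7th: A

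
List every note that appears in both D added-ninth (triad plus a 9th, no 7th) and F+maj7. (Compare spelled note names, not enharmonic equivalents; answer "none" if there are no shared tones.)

D added-ninth: D F♯ A E
F+maj7: F A C♯ E
Common to both → A, E.

A – E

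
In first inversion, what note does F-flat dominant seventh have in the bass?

F-flat dominant seventh = Fb–Ab–Cb–Ebb. First inversion → third in the bass = Ab.

Ab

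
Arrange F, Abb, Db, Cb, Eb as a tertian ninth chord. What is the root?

Db

Arranged so that each adjacent pair is a third by letter name: Db – F – Abb – Cb – Eb.
The bottom of that stack, Db, is the root (this is Db dominant ninth flat five).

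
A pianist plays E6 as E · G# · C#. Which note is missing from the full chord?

E6 = E, G#, B, C#. The voicing lacks the 5th (perfect 5th), B.

B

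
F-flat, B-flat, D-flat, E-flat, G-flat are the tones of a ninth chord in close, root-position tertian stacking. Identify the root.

E-flat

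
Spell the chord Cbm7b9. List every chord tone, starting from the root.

Cb, Ebb, Gb, Bbb, Dbb

Cbm7b9 is a minor seventh flat nine built on Cb.
Root: Cb
Minor 3rd (3rd): Ebb
Perfect 5th (5th): Gb
Minor 7th (7th): Bbb
Minor 9th (9th): Dbb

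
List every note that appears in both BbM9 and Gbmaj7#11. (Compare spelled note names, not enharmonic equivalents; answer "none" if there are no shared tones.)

BbM9: Bb D F A C
Gbmaj7#11: Gb Bb Db F C
Common to both → Bb, F, C.

Bb, F, C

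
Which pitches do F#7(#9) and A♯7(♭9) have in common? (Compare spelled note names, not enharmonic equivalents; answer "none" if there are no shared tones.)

A#

F#7(#9): F# A# C# E G##
A♯7(♭9): A# C## E# G# B
Common to both → A#.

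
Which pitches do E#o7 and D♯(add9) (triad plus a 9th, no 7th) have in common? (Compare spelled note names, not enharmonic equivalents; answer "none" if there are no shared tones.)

E#

E#o7 = E#, G#, B, D.
D♯(add9) = D#, F##, A#, E#.
Shared: E#.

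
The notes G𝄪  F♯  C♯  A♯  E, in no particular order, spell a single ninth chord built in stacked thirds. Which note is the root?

F♯

Arranged so that each adjacent pair is a third by letter name: F♯ – A♯ – C♯ – E – G𝄪.
The bottom of that stack, F♯, is the root (this is F♯ dominant seventh sharp nine).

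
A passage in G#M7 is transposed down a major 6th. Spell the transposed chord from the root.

A major 6th down from G♯ is B, so the new chord is B major seventh.
B — root
D♯ — major 3rd
F♯ — perfect 5th
A♯ — major 7th

B D♯ F♯ A♯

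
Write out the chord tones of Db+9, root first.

Db, F, A, Cb, Eb

Db+9 is a dominant ninth sharp five built on Db.
root → Db
3rd (major 3rd) → F
5th (augmented 5th) → A
7th (minor 7th) → Cb
9th (major 9th) → Eb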